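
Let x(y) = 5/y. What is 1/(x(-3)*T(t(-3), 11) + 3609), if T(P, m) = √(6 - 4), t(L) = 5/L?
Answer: 32481/117223879 + 15*√2/117223879 ≈ 0.00027727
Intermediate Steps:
T(P, m) = √2
1/(x(-3)*T(t(-3), 11) + 3609) = 1/((5/(-3))*√2 + 3609) = 1/((5*(-⅓))*√2 + 3609) = 1/(-5*√2/3 + 3609) = 1/(3609 - 5*√2/3)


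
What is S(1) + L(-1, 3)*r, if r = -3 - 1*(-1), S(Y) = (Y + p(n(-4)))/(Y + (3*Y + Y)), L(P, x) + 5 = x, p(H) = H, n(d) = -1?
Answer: 4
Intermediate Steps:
L(P, x) = -5 + x
S(Y) = (-1 + Y)/(5*Y) (S(Y) = (Y - 1)/(Y + (3*Y + Y)) = (-1 + Y)/(Y + 4*Y) = (-1 + Y)/((5*Y)) = (-1 + Y)*(1/(5*Y)) = (-1 + Y)/(5*Y))
r = -2 (r = -3 + 1 = -2)
S(1) + L(-1, 3)*r = (1/5)*(-1 + 1)/1 + (-5 + 3)*(-2) = (1/5)*1*0 - 2*(-2) = 0 + 4 = 4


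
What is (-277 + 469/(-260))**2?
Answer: 5254655121/67600 ≈ 77732.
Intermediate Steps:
(-277 + 469/(-260))**2 = (-277 + 469*(-1/260))**2 = (-277 - 469/260)**2 = (-72489/260)**2 = 5254655121/67600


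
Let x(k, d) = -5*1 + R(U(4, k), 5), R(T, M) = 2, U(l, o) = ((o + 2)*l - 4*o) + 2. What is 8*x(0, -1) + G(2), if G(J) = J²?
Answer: -20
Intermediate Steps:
U(l, o) = 2 - 4*o + l*(2 + o) (U(l, o) = ((2 + o)*l - 4*o) + 2 = (l*(2 + o) - 4*o) + 2 = (-4*o + l*(2 + o)) + 2 = 2 - 4*o + l*(2 + o))
x(k, d) = -3 (x(k, d) = -5*1 + 2 = -5 + 2 = -3)
8*x(0, -1) + G(2) = 8*(-3) + 2² = -24 + 4 = -20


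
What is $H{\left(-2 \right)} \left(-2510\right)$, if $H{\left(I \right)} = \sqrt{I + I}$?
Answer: $- 5020 i \approx - 5020.0 i$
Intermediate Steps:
$H{\left(I \right)} = \sqrt{2} \sqrt{I}$ ($H{\left(I \right)} = \sqrt{2 I} = \sqrt{2} \sqrt{I}$)
$H{\left(-2 \right)} \left(-2510\right) = \sqrt{2} \sqrt{-2} \left(-2510\right) = \sqrt{2} i \sqrt{2} \left(-2510\right) = 2 i \left(-2510\right) = - 5020 i$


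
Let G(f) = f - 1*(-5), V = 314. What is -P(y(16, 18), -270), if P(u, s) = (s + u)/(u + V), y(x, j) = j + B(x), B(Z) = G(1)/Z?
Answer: 2013/2659 ≈ 0.75705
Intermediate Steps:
G(f) = 5 + f (G(f) = f + 5 = 5 + f)
B(Z) = 6/Z (B(Z) = (5 + 1)/Z = 6/Z)
y(x, j) = j + 6/x
P(u, s) = (s + u)/(314 + u) (P(u, s) = (s + u)/(u + 314) = (s + u)/(314 + u))
-P(y(16, 18), -270) = -(-270 + (18 + 6/16))/(314 + (18 + 6/16)) = -(-270 + (18 + 6*(1/16)))/(314 + (18 + 6*(1/16))) = -(-270 + (18 + 3/8))/(314 + (18 + 3/8)) = -(-270 + 147/8)/(314 + 147/8) = -(-2013)/(2659/8*8) = -8*(-2013)/(2659*8) = -1*(-2013/2659) = 2013/2659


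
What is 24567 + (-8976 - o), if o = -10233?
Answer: 25824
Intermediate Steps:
24567 + (-8976 - o) = 24567 + (-8976 - 1*(-10233)) = 24567 + (-8976 + 10233) = 24567 + 1257 = 25824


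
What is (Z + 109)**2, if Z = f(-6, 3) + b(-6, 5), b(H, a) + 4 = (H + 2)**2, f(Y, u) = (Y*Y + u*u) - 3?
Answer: 26569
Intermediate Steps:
f(Y, u) = -3 + Y**2 + u**2 (f(Y, u) = (Y**2 + u**2) - 3 = -3 + Y**2 + u**2)
b(H, a) = -4 + (2 + H)**2 (b(H, a) = -4 + (H + 2)**2 = -4 + (2 + H)**2)
Z = 54 (Z = (-3 + (-6)**2 + 3**2) - 6*(4 - 6) = (-3 + 36 + 9) - 6*(-2) = 42 + 12 = 54)
(Z + 109)**2 = (54 + 109)**2 = 163**2 = 26569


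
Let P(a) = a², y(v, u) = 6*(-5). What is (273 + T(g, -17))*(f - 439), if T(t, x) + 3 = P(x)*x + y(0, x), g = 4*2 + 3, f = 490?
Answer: -238323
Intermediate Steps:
y(v, u) = -30
g = 11 (g = 8 + 3 = 11)
T(t, x) = -33 + x³ (T(t, x) = -3 + (x²*x - 30) = -3 + (x³ - 30) = -3 + (-30 + x³) = -33 + x³)
(273 + T(g, -17))*(f - 439) = (273 + (-33 + (-17)³))*(490 - 439) = (273 + (-33 - 4913))*51 = (273 - 4946)*51 = -4673*51 = -238323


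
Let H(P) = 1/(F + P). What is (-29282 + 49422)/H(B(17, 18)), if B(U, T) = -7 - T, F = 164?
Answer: 2799460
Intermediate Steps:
H(P) = 1/(164 + P)
(-29282 + 49422)/H(B(17, 18)) = (-29282 + 49422)/(1/(164 + (-7 - 1*18))) = 20140/(1/(164 + (-7 - 18))) = 20140/(1/(164 - 25)) = 20140/(1/139) = 20140*139 = 2799460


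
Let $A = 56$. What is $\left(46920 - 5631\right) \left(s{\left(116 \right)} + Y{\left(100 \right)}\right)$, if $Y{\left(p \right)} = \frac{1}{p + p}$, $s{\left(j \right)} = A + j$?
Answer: $\frac{1420382889}{200} \approx 7.1019 \cdot 10^{6}$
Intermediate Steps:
$s{\left(j \right)} = 56 + j$
$Y{\left(p \right)} = \frac{1}{2 p}$
$\left(46920 - 5631\right) \left(s{\left(116 \right)} + Y{\left(100 \right)}\right) = \left(46920 - 5631\right) \left(\left(56 + 116\right) + \frac{1}{2 \cdot 100}\right) = 41289 \left(172 + \frac{1}{2} \cdot \frac{1}{100}\right) = 41289 \left(172 + \frac{1}{200}\right) = 41289 \cdot \frac{34401}{200} = \frac{1420382889}{200}$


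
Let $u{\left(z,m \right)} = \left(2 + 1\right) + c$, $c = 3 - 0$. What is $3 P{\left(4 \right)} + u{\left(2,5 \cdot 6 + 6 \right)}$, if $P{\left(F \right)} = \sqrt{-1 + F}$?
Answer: $6 + 3 \sqrt{3} \approx 11.196$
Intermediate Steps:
$c = 3$ ($c = 3 + 0 = 3$)
$u{\left(z,m \right)} = 6$ ($u{\left(z,m \right)} = \left(2 + 1\right) + 3 = 3 + 3 = 6$)
$3 P{\left(4 \right)} + u{\left(2,5 \cdot 6 + 6 \right)} = 3 \sqrt{-1 + 4} + 6 = 3 \sqrt{3} + 6 = 6 + 3 \sqrt{3}$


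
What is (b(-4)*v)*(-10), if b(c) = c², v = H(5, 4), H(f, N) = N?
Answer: -640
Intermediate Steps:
v = 4
(b(-4)*v)*(-10) = ((-4)²*4)*(-10) = (16*4)*(-10) = 64*(-10) = -640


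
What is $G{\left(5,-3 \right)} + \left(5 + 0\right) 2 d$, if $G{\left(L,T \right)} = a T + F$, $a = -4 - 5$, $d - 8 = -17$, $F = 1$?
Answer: $-62$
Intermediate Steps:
$d = -9$ ($d = 8 - 17 = -9$)
$a = -9$ ($a = -4 - 5 = -9$)
$G{\left(L,T \right)} = 1 - 9 T$ ($G{\left(L,T \right)} = - 9 T + 1 = 1 - 9 T$)
$G{\left(5,-3 \right)} + \left(5 + 0\right) 2 d = \left(1 - -27\right) + \left(5 + 0\right) 2 \left(-9\right) = \left(1 + 27\right) + 5 \cdot 2 \left(-9\right) = 28 + 10 \left(-9\right) = 28 - 90 = -62$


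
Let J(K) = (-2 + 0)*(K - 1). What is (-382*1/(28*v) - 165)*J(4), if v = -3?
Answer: 6739/7 ≈ 962.71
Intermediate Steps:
J(K) = 2 - 2*K (J(K) = -2*(-1 + K) = 2 - 2*K)
(-382*1/(28*v) - 165)*J(4) = (-382/((4*(-3))*7) - 165)*(2 - 2*4) = (-382/((-12*7)) - 165)*(2 - 8) = (-382/(-84) - 165)*(-6) = (-382*(-1/84) - 165)*(-6) = (191/42 - 165)*(-6) = -6739/42*(-6) = 6739/7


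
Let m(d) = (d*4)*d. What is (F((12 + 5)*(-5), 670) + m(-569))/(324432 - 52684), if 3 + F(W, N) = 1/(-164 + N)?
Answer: 655290747/137504488 ≈ 4.7656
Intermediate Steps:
m(d) = 4*d² (m(d) = (4*d)*d = 4*d²)
F(W, N) = -3 + 1/(-164 + N)
(F((12 + 5)*(-5), 670) + m(-569))/(324432 - 52684) = ((493 - 3*670)/(-164 + 670) + 4*(-569)²)/(324432 - 52684) = ((493 - 2010)/506 + 4*323761)/271748 = ((1/506)*(-1517) + 1295044)*(1/271748) = (-1517/506 + 1295044)*(1/271748) = (655290747/506)*(1/271748) = 655290747/137504488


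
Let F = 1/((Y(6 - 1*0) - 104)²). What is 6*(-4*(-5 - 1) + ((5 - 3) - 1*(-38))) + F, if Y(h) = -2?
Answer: 4314625/11236 ≈ 384.00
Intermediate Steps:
F = 1/11236 (F = 1/((-2 - 104)²) = 1/((-106)²) = 1/11236 ≈ 8.9000e-5)
6*(-4*(-5 - 1) + ((5 - 3) - 1*(-38))) + F = 6*(-4*(-5 - 1) + ((5 - 3) - 1*(-38))) + 1/11236 = 6*(-4*(-6) + (2 + 38)) + 1/11236 = 6*(24 + 40) + 1/11236 = 6*64 + 1/11236 = 384 + 1/11236 = 4314625/11236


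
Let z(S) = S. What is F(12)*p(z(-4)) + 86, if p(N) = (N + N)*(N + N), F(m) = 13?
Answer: 918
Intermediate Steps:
p(N) = 4*N² (p(N) = (2*N)*(2*N) = 4*N²)
F(12)*p(z(-4)) + 86 = 13*(4*(-4)²) + 86 = 13*(4*16) + 86 = 13*64 + 86 = 832 + 86 = 918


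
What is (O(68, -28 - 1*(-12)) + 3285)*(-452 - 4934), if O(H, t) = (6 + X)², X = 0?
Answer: -17886906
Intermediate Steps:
O(H, t) = 36 (O(H, t) = (6 + 0)² = 6² = 36)
(O(68, -28 - 1*(-12)) + 3285)*(-452 - 4934) = (36 + 3285)*(-452 - 4934) = 3321*(-5386) = -17886906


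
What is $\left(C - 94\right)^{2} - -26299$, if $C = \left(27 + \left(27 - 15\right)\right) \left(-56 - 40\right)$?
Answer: $14756543$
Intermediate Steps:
$C = -3744$ ($C = \left(27 + 12\right) \left(-96\right) = 39 \left(-96\right) = -3744$)
$\left(C - 94\right)^{2} - -26299 = \left(-3744 - 94\right)^{2} - -26299 = \left(-3838\right)^{2} + 26299 = 14730244 + 26299 = 14756543$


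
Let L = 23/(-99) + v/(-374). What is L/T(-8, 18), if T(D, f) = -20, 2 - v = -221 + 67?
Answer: 1093/33660 ≈ 0.032472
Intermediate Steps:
v = 156 (v = 2 - (-221 + 67) = 2 - 1*(-154) = 2 + 154 = 156)
L = -1093/1683 (L = 23/(-99) + 156/(-374) = 23*(-1/99) + 156*(-1/374) = -23/99 - 78/187 = -1093/1683 ≈ -0.64944)
L/T(-8, 18) = -1093/1683/(-20) = -1093/1683*(-1/20) = 1093/33660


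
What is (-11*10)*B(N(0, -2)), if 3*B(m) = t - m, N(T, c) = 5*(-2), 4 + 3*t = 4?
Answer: -1100/3 ≈ -366.67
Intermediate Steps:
t = 0 (t = -4/3 + (⅓)*4 = -4/3 + 4/3 = 0)
N(T, c) = -10
B(m) = -m/3 (B(m) = (0 - m)/3 = (-m)/3 = -m/3)
(-11*10)*B(N(0, -2)) = (-11*10)*(-⅓*(-10)) = -110*10/3 = -1100/3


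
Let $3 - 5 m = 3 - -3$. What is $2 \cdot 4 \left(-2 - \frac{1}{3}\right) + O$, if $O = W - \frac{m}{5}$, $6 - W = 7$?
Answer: $- \frac{1466}{75} \approx -19.547$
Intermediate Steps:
$m = - \frac{3}{5}$ ($m = \frac{3}{5} - \frac{3 - -3}{5} = \frac{3}{5} - \frac{3 + 3}{5} = \frac{3}{5} - \frac{6}{5} = - \frac{3}{5} \approx -0.6$)
$W = -1$ ($W = 6 - 7 = -1$)
$O = - \frac{22}{25}$ ($O = -1 - - \frac{3}{5 \cdot 5} = -1 - \left(- \frac{3}{5}\right) \frac{1}{5} = -1 - - \frac{3}{25} = -1 + \frac{3}{25} = - \frac{22}{25} \approx -0.88$)
$2 \cdot 4 \left(-2 - \frac{1}{3}\right) + O = 2 \cdot 4 \left(-2 - \frac{1}{3}\right) - \frac{22}{25} = 8 \left(-2 - \frac{1}{3}\right) - \frac{22}{25} = 8 \left(- \frac{7}{3}\right) - \frac{22}{25} = - \frac{56}{3} - \frac{22}{25} = - \frac{1466}{75}$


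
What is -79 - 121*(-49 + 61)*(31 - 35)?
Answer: 5729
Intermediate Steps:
-79 - 121*(-49 + 61)*(31 - 35) = -79 - 1452*(-4) = -79 - 121*(-48) = -79 + 5808 = 5729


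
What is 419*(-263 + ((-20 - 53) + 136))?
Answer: -83800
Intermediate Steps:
419*(-263 + ((-20 - 53) + 136)) = 419*(-263 + (-73 + 136)) = 419*(-263 + 63) = 419*(-200) = -83800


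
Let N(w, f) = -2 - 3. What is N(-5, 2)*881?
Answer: -4405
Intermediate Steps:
N(w, f) = -5
N(-5, 2)*881 = -5*881 = -4405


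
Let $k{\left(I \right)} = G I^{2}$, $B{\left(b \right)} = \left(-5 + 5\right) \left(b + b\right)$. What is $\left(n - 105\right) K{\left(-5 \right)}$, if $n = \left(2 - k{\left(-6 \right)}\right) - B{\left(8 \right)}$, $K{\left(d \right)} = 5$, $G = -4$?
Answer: $205$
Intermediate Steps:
$B{\left(b \right)} = 0$ ($B{\left(b \right)} = 0 \cdot 2 b = 0$)
$k{\left(I \right)} = - 4 I^{2}$
$n = 146$ ($n = \left(2 - - 4 \left(-6\right)^{2}\right) - 0 = \left(2 - \left(-4\right) 36\right) + 0 = \left(2 - -144\right) + 0 = \left(2 + 144\right) + 0 = 146 + 0 = 146$)
$\left(n - 105\right) K{\left(-5 \right)} = \left(146 - 105\right) 5 = 41 \cdot 5 = 205$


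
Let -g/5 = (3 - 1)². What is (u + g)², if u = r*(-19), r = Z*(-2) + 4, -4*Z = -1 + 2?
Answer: 44521/4 ≈ 11130.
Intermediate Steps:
Z = -¼ (Z = -(-1 + 2)/4 = -¼*1 = -¼ ≈ -0.25000)
r = 9/2 (r = -¼*(-2) + 4 = ½ + 4 = 9/2 ≈ 4.5000)
g = -20 (g = -5*(3 - 1)² = -5*2² = -5*4 = -20)
u = -171/2 (u = (9/2)*(-19) = -171/2 ≈ -85.500)
(u + g)² = (-171/2 - 20)² = (-211/2)² = 44521/4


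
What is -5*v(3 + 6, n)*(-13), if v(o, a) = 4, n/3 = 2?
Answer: 260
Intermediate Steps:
n = 6 (n = 3*2 = 6)
-5*v(3 + 6, n)*(-13) = -5*4*(-13) = -20*(-13) = 260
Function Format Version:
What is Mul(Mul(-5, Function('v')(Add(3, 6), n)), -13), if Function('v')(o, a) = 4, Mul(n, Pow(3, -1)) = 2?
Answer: 260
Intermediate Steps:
n = 6 (n = Mul(3, 2) = 6)
Mul(Mul(-5, Function('v')(Add(3, 6), n)), -13) = Mul(Mul(-5, 4), -13) = Mul(-20, -13) = 260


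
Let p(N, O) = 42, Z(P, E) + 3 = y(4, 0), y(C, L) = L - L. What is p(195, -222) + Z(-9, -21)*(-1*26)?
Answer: 120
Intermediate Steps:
y(C, L) = 0
Z(P, E) = -3 (Z(P, E) = -3 + 0 = -3)
p(195, -222) + Z(-9, -21)*(-1*26) = 42 - (-3)*26 = 42 - 3*(-26) = 42 + 78 = 120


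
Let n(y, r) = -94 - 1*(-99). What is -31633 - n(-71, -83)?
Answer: -31638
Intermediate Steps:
n(y, r) = 5 (n(y, r) = -94 + 99 = 5)
-31633 - n(-71, -83) = -31633 - 1*5 = -31633 - 5 = -31638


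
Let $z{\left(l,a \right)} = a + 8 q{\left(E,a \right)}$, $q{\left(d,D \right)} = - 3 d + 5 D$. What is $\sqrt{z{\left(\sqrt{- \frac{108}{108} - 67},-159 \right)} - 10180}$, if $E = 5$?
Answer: $11 i \sqrt{139} \approx 129.69 i$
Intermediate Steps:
$z{\left(l,a \right)} = -120 + 41 a$ ($z{\left(l,a \right)} = a + 8 \left(\left(-3\right) 5 + 5 a\right) = a + 8 \left(-15 + 5 a\right) = a + \left(-120 + 40 a\right) = -120 + 41 a$)
$\sqrt{z{\left(\sqrt{- \frac{108}{108} - 67},-159 \right)} - 10180} = \sqrt{\left(-120 + 41 \left(-159\right)\right) - 10180} = \sqrt{\left(-120 - 6519\right) - 10180} = \sqrt{-6639 - 10180} = \sqrt{-16819} = 11 i \sqrt{139}$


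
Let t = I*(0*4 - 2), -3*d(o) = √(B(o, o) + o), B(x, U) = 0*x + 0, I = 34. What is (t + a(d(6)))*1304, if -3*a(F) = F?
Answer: -88672 + 1304*√6/9 ≈ -88317.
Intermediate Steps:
B(x, U) = 0 (B(x, U) = 0 + 0 = 0)
d(o) = -√o/3 (d(o) = -√(0 + o)/3 = -√o/3)
a(F) = -F/3
t = -68 (t = 34*(0*4 - 2) = 34*(0 - 2) = 34*(-2) = -68)
(t + a(d(6)))*1304 = (-68 - (-1)*√6/9)*1304 = (-68 + √6/9)*1304 = -88672 + 1304*√6/9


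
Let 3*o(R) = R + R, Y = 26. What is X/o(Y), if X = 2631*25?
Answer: 197325/52 ≈ 3794.7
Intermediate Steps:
X = 65775
o(R) = 2*R/3 (o(R) = (R + R)/3 = (2*R)/3 = 2*R/3)
X/o(Y) = 65775/(((⅔)*26)) = 65775/(52/3) = 65775*(3/52) = 197325/52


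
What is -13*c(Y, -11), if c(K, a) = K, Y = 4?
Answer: -52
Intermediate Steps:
-13*c(Y, -11) = -13*4 = -52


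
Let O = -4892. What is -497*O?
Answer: 2431324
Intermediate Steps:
-497*O = -497*(-4892) = 2431324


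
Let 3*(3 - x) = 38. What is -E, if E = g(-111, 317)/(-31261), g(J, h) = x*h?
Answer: -9193/93783 ≈ -0.098024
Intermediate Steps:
x = -29/3 (x = 3 - ⅓*38 = 3 - 38/3 = -29/3 ≈ -9.6667)
g(J, h) = -29*h/3
E = 9193/93783 (E = -29/3*317/(-31261) = -9193/3*(-1/31261) = 9193/93783 ≈ 0.098024)
-E = -1*9193/93783 = -9193/93783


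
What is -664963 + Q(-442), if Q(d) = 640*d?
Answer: -947843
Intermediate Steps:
-664963 + Q(-442) = -664963 + 640*(-442) = -664963 - 282880 = -947843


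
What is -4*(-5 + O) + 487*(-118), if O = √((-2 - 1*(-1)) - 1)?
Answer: -57446 - 4*I*√2 ≈ -57446.0 - 5.6569*I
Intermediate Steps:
O = I*√2 (O = √((-2 + 1) - 1) = √(-1 - 1) = √(-2) = I*√2 ≈ 1.4142*I)
-4*(-5 + O) + 487*(-118) = -4*(-5 + I*√2) + 487*(-118) = (20 - 4*I*√2) - 57466 = -57446 - 4*I*√2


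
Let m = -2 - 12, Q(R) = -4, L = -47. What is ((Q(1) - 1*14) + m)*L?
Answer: 1504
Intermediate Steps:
m = -14
((Q(1) - 1*14) + m)*L = ((-4 - 1*14) - 14)*(-47) = ((-4 - 14) - 14)*(-47) = (-18 - 14)*(-47) = -32*(-47) = 1504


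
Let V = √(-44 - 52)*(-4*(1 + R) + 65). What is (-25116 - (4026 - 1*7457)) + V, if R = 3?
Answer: -21685 + 196*I*√6 ≈ -21685.0 + 480.1*I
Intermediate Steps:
V = 196*I*√6 (V = √(-44 - 52)*(-4*(1 + 3) + 65) = √(-96)*(-4*4 + 65) = (4*I*√6)*(-16 + 65) = (4*I*√6)*49 = 196*I*√6 ≈ 480.1*I)
(-25116 - (4026 - 1*7457)) + V = (-25116 - (4026 - 1*7457)) + 196*I*√6 = (-25116 - (4026 - 7457)) + 196*I*√6 = (-25116 - 1*(-3431)) + 196*I*√6 = (-25116 + 3431) + 196*I*√6 = -21685 + 196*I*√6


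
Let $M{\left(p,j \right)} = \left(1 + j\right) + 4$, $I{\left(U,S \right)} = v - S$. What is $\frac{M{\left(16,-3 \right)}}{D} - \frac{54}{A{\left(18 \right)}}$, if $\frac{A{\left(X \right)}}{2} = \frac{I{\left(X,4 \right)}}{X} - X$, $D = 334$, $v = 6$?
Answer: $\frac{40742}{26887} \approx 1.5153$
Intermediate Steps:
$I{\left(U,S \right)} = 6 - S$
$M{\left(p,j \right)} = 5 + j$
$A{\left(X \right)} = - 2 X + \frac{4}{X}$ ($A{\left(X \right)} = 2 \left(\frac{6 - 4}{X} - X\right) = 2 \left(\frac{2}{X} - X\right) = 2 \left(- X + \frac{2}{X}\right) = - 2 X + \frac{4}{X}$)
$\frac{M{\left(16,-3 \right)}}{D} - \frac{54}{A{\left(18 \right)}} = \frac{5 - 3}{334} - \frac{54}{\left(-2\right) 18 + \frac{4}{18}} = 2 \cdot \frac{1}{334} - \frac{54}{-36 + 4 \cdot \frac{1}{18}} = \frac{1}{167} - \frac{54}{-36 + \frac{2}{9}} = \frac{1}{167} - \frac{54}{- \frac{322}{9}} = \frac{1}{167} - - \frac{243}{161} = \frac{1}{167} + \frac{243}{161} = \frac{40742}{26887}$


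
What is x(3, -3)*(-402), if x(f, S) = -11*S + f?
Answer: -14472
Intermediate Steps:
x(f, S) = f - 11*S
x(3, -3)*(-402) = (3 - 11*(-3))*(-402) = (3 + 33)*(-402) = 36*(-402) = -14472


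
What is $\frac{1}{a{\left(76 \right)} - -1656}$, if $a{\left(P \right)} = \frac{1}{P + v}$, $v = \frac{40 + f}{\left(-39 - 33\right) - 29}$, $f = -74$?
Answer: $\frac{7710}{12767861} \approx 0.00060386$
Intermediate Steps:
$v = \frac{34}{101}$ ($v = \frac{40 - 74}{\left(-39 - 33\right) - 29} = - \frac{34}{-72 - 29} = - \frac{34}{-101} = \left(-34\right) \left(- \frac{1}{101}\right) = \frac{34}{101} \approx 0.33663$)
$a{\left(P \right)} = \frac{1}{\frac{34}{101} + P}$ ($a{\left(P \right)} = \frac{1}{P + \frac{34}{101}} = \frac{1}{\frac{34}{101} + P}$)
$\frac{1}{a{\left(76 \right)} - -1656} = \frac{1}{\frac{101}{34 + 101 \cdot 76} - -1656} = \frac{1}{\frac{101}{34 + 7676} + \left(1729 - 73\right)} = \frac{1}{\frac{101}{7710} + 1656} = \frac{1}{\frac{12767861}{7710}} = \frac{7710}{12767861}$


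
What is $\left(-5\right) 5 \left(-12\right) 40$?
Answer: $12000$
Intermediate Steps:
$\left(-5\right) 5 \left(-12\right) 40 = \left(-25\right) \left(-12\right) 40 = 300 \cdot 40 = 12000$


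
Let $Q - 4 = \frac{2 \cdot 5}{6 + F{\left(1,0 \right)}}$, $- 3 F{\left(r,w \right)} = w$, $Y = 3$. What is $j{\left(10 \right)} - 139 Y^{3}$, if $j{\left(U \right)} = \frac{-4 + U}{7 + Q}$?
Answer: $- \frac{71298}{19} \approx -3752.5$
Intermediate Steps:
$F{\left(r,w \right)} = - \frac{w}{3}$
$Q = \frac{17}{3}$ ($Q = 4 + \frac{2 \cdot 5}{6 - 0} = 4 + \frac{10}{6 + 0} = 4 + \frac{10}{6} = 4 + 10 \cdot \frac{1}{6} = 4 + \frac{5}{3} = \frac{17}{3} \approx 5.6667$)
$j{\left(U \right)} = - \frac{6}{19} + \frac{3 U}{38}$ ($j{\left(U \right)} = \frac{-4 + U}{7 + \frac{17}{3}} = \frac{-4 + U}{\frac{38}{3}} = \left(-4 + U\right) \frac{3}{38} = - \frac{6}{19} + \frac{3 U}{38}$)
$j{\left(10 \right)} - 139 Y^{3} = \left(- \frac{6}{19} + \frac{3}{38} \cdot 10\right) - 139 \cdot 3^{3} = \left(- \frac{6}{19} + \frac{15}{19}\right) - 3753 = \frac{9}{19} - 3753 = - \frac{71298}{19}$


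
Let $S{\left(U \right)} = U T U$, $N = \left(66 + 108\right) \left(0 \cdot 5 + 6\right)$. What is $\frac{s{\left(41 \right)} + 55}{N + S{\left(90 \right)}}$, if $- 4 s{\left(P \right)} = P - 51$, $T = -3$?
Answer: $- \frac{115}{46512} \approx -0.0024725$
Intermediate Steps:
$s{\left(P \right)} = \frac{51}{4} - \frac{P}{4}$ ($s{\left(P \right)} = - \frac{P - 51}{4} = - \frac{-51 + P}{4} = \frac{51}{4} - \frac{P}{4}$)
$N = 1044$ ($N = 174 \left(0 + 6\right) = 174 \cdot 6 = 1044$)
$S{\left(U \right)} = - 3 U^{2}$ ($S{\left(U \right)} = U \left(-3\right) U = - 3 U U = - 3 U^{2}$)
$\frac{s{\left(41 \right)} + 55}{N + S{\left(90 \right)}} = \frac{\left(\frac{51}{4} - \frac{41}{4}\right) + 55}{1044 - 3 \cdot 90^{2}} = \frac{\left(\frac{51}{4} - \frac{41}{4}\right) + 55}{1044 - 24300} = \frac{\frac{5}{2} + 55}{1044 - 24300} = \frac{115}{2 \left(-23256\right)} = \frac{115}{2} \left(- \frac{1}{23256}\right) = - \frac{115}{46512}$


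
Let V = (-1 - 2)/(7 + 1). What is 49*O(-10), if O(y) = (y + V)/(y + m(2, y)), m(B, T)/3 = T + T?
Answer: 581/80 ≈ 7.2625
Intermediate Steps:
m(B, T) = 6*T (m(B, T) = 3*(T + T) = 3*(2*T) = 6*T)
V = -3/8 ≈ -0.37500
O(y) = (-3/8 + y)/(7*y) (O(y) = (y - 3/8)/(y + 6*y) = (-3/8 + y)/((7*y)) = (-3/8 + y)*(1/(7*y)) = (-3/8 + y)/(7*y))
49*O(-10) = 49*((1/56)*(-3 + 8*(-10))/(-10)) = 49*((1/56)*(-⅒)*(-3 - 80)) = 49*((1/56)*(-⅒)*(-83)) = 49*(83/560) = 581/80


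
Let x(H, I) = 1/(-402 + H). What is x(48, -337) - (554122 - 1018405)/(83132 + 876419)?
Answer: 163396631/339681054 ≈ 0.48103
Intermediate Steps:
x(48, -337) - (554122 - 1018405)/(83132 + 876419) = 1/(-402 + 48) - (554122 - 1018405)/(83132 + 876419) = 1/(-354) - (-464283)/959551 = -1/354 - (-464283)/959551 = -1/354 - 1*(-464283/959551) = -1/354 + 464283/959551 = 163396631/339681054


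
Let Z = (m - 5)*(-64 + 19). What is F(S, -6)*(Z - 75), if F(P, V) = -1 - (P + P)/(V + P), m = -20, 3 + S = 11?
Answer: -9450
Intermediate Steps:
S = 8 (S = -3 + 11 = 8)
Z = 1125 (Z = (-20 - 5)*(-64 + 19) = -25*(-45) = 1125)
F(P, V) = -1 - 2*P/(P + V)
F(S, -6)*(Z - 75) = ((-1*(-6) - 3*8)/(8 - 6))*(1125 - 75) = ((6 - 24)/2)*1050 = ((½)*(-18))*1050 = -9*1050 = -9450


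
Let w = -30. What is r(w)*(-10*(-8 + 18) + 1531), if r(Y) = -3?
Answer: -4293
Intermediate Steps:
r(w)*(-10*(-8 + 18) + 1531) = -3*(-10*(-8 + 18) + 1531) = -3*(-10*10 + 1531) = -3*(-100 + 1531) = -3*1431 = -4293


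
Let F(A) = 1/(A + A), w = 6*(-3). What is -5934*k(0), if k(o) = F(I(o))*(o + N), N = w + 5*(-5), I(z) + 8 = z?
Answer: -127581/8 ≈ -15948.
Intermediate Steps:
w = -18
I(z) = -8 + z
F(A) = 1/(2*A)
N = -43 (N = -18 + 5*(-5) = -18 - 25 = -43)
k(o) = (-43 + o)/(2*(-8 + o)) (k(o) = (1/(2*(-8 + o)))*(o - 43) = (1/(2*(-8 + o)))*(-43 + o) = (-43 + o)/(2*(-8 + o)))
-5934*k(0) = -2967*(-43 + 0)/(-8 + 0) = -2967*(-43)/(-8) = -2967*(-1)*(-43)/8 = -5934*43/16 = -127581/8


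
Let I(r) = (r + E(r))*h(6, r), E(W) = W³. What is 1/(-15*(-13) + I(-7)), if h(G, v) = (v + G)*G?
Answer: 1/2295 ≈ 0.00043573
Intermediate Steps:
h(G, v) = G*(G + v) (h(G, v) = (G + v)*G = G*(G + v))
I(r) = (36 + 6*r)*(r + r³) (I(r) = (r + r³)*(6*(6 + r)) = (r + r³)*(36 + 6*r) = (36 + 6*r)*(r + r³))
1/(-15*(-13) + I(-7)) = 1/(-15*(-13) + 6*(-7)*(1 + (-7)²)*(6 - 7)) = 1/(195 + 6*(-7)*(1 + 49)*(-1)) = 1/(195 + 6*(-7)*50*(-1)) = 1/(195 + 2100) = 1/2295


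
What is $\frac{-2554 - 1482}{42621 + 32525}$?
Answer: $- \frac{2018}{37573} \approx -0.053709$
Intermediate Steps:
$\frac{-2554 - 1482}{42621 + 32525} = - \frac{4036}{75146} = \left(-4036\right) \frac{1}{75146} = - \frac{2018}{37573}$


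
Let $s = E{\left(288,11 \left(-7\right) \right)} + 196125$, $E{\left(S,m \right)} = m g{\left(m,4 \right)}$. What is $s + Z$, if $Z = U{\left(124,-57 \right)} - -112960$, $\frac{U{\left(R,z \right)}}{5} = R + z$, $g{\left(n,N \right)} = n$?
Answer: $315349$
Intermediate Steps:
$E{\left(S,m \right)} = m^{2}$ ($E{\left(S,m \right)} = m m = m^{2}$)
$s = 202054$ ($s = \left(11 \left(-7\right)\right)^{2} + 196125 = \left(-77\right)^{2} + 196125 = 5929 + 196125 = 202054$)
$U{\left(R,z \right)} = 5 R + 5 z$ ($U{\left(R,z \right)} = 5 \left(R + z\right) = 5 R + 5 z$)
$Z = 113295$ ($Z = \left(5 \cdot 124 + 5 \left(-57\right)\right) - -112960 = \left(620 - 285\right) + 112960 = 335 + 112960 = 113295$)
$s + Z = 202054 + 113295 = 315349$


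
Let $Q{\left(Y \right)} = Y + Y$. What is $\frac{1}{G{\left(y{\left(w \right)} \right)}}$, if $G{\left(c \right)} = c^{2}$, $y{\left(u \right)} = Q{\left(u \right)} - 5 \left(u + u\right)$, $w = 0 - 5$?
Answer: $\frac{1}{1600} \approx 0.000625$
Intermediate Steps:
$Q{\left(Y \right)} = 2 Y$
$w = -5$
$y{\left(u \right)} = - 8 u$ ($y{\left(u \right)} = 2 u - 5 \left(u + u\right) = 2 u - 5 \cdot 2 u = 2 u - 10 u = - 8 u$)
$\frac{1}{G{\left(y{\left(w \right)} \right)}} = \frac{1}{\left(\left(-8\right) \left(-5\right)\right)^{2}} = \frac{1}{40^{2}} = \frac{1}{1600}$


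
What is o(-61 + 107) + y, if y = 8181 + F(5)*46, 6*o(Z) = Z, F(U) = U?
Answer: 25256/3 ≈ 8418.7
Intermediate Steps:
o(Z) = Z/6
y = 8411 (y = 8181 + 5*46 = 8181 + 230 = 8411)
o(-61 + 107) + y = (-61 + 107)/6 + 8411 = (⅙)*46 + 8411 = 23/3 + 8411 = 25256/3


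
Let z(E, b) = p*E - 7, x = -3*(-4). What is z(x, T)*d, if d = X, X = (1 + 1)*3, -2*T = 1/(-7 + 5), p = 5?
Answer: 318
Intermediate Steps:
T = 1/4 (T = -1/(2*(-7 + 5)) = -1/2/(-2) = -1/2*(-1/2) = 1/4 ≈ 0.25000)
X = 6 (X = 2*3 = 6)
x = 12
z(E, b) = -7 + 5*E (z(E, b) = 5*E - 7 = -7 + 5*E)
d = 6
z(x, T)*d = (-7 + 5*12)*6 = (-7 + 60)*6 = 53*6 = 318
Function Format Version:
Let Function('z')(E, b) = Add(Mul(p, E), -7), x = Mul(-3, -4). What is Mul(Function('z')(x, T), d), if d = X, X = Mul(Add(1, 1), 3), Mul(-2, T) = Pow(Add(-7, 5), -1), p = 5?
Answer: 318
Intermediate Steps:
T = Rational(1, 4) (T = Mul(Rational(-1, 2), Pow(Add(-7, 5), -1)) = Mul(Rational(-1, 2), Pow(-2, -1)) = Mul(Rational(-1, 2), Rational(-1, 2)) = Rational(1, 4) ≈ 0.25000)
X = 6 (X = Mul(2, 3) = 6)
x = 12
Function('z')(E, b) = Add(-7, Mul(5, E)) (Function('z')(E, b) = Add(Mul(5, E), -7) = Add(-7, Mul(5, E)))
d = 6
Mul(Function('z')(x, T), d) = Mul(Add(-7, Mul(5, 12)), 6) = Mul(Add(-7, 60), 6) = Mul(53, 6) = 318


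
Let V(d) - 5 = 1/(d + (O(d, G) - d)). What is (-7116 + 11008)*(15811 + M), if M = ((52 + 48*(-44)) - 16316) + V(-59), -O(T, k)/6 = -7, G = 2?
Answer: -29890282/3 ≈ -9.9634e+6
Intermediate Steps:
O(T, k) = 42 (O(T, k) = -6*(-7) = 42)
V(d) = 211/42 (V(d) = 5 + 1/(d + (42 - d)) = 5 + 1/42 = 211/42)
M = -771581/42 (M = ((52 + 48*(-44)) - 16316) + 211/42 = ((52 - 2112) - 16316) + 211/42 = (-2060 - 16316) + 211/42 = -18376 + 211/42 = -771581/42 ≈ -18371.)
(-7116 + 11008)*(15811 + M) = (-7116 + 11008)*(15811 - 771581/42) = 3892*(-107519/42) = -29890282/3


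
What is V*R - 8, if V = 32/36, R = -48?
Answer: -152/3 ≈ -50.667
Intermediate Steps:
V = 8/9 (V = 32*(1/36) = 8/9 ≈ 0.88889)
V*R - 8 = (8/9)*(-48) - 8 = -128/3 - 8 = -152/3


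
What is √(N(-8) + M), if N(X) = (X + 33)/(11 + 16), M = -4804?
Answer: I*√389049/9 ≈ 69.304*I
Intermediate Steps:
N(X) = 11/9 + X/27 (N(X) = (33 + X)/27 = (33 + X)*(1/27) = 11/9 + X/27)
√(N(-8) + M) = √((11/9 + (1/27)*(-8)) - 4804) = √((11/9 - 8/27) - 4804) = √(25/27 - 4804) = √(-129683/27) = I*√389049/9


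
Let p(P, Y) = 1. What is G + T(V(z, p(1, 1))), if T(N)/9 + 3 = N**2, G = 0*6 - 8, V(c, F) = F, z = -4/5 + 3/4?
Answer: -26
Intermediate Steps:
z = -1/20 (z = -4*1/5 + 3*(1/4) = -4/5 + 3/4 = -1/20 ≈ -0.050000)
G = -8 (G = 0 - 8 = -8)
T(N) = -27 + 9*N**2
G + T(V(z, p(1, 1))) = -8 + (-27 + 9*1**2) = -8 + (-27 + 9*1) = -8 + (-27 + 9) = -8 - 18 = -26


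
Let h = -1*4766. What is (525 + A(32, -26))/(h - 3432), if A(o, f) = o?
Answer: -557/8198 ≈ -0.067943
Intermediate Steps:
h = -4766
(525 + A(32, -26))/(h - 3432) = (525 + 32)/(-4766 - 3432) = 557/(-8198) = 557*(-1/8198) = -557/8198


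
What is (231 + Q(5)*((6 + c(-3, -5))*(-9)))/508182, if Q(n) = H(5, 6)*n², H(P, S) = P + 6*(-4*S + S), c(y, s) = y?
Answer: 11626/84697 ≈ 0.13727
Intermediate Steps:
H(P, S) = P - 18*S (H(P, S) = P + 6*(-3*S) = P - 18*S)
Q(n) = -103*n² (Q(n) = (5 - 18*6)*n² = (5 - 108)*n² = -103*n²)
(231 + Q(5)*((6 + c(-3, -5))*(-9)))/508182 = (231 + (-103*5²)*((6 - 3)*(-9)))/508182 = (231 + (-103*25)*(3*(-9)))*(1/508182) = (231 - 2575*(-27))*(1/508182) = (231 + 69525)*(1/508182) = 69756*(1/508182) = 11626/84697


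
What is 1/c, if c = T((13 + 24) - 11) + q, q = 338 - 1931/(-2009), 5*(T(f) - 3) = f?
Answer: 10045/3487234 ≈ 0.0028805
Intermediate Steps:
T(f) = 3 + f/5
q = 680973/2009 (q = 338 - 1931*(-1)/2009 = 338 - 1*(-1931/2009) = 338 + 1931/2009 = 680973/2009 ≈ 338.96)
c = 3487234/10045 (c = (3 + ((13 + 24) - 11)/5) + 680973/2009 = (3 + (37 - 11)/5) + 680973/2009 = (3 + (⅕)*26) + 680973/2009 = (3 + 26/5) + 680973/2009 = 41/5 + 680973/2009 = 3487234/10045 ≈ 347.16)
1/c = 1/(3487234/10045) = 10045/3487234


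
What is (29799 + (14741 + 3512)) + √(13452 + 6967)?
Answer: 48052 + √20419 ≈ 48195.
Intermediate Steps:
(29799 + (14741 + 3512)) + √(13452 + 6967) = (29799 + 18253) + √20419 = 48052 + √20419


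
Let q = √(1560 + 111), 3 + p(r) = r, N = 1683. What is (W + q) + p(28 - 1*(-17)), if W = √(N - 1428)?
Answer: 42 + √255 + √1671 ≈ 98.847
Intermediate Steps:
p(r) = -3 + r
q = √1671 ≈ 40.878
W = √255 (W = √(1683 - 1428) = √255 ≈ 15.969)
(W + q) + p(28 - 1*(-17)) = (√255 + √1671) + (-3 + (28 - 1*(-17))) = (√255 + √1671) + (-3 + (28 + 17)) = (√255 + √1671) + (-3 + 45) = (√255 + √1671) + 42 = 42 + √255 + √1671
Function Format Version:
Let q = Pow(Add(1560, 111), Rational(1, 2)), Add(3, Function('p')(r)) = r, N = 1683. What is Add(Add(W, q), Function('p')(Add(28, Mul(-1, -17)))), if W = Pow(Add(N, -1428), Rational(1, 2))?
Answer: Add(42, Pow(255, Rational(1, 2)), Pow(1671, Rational(1, 2))) ≈ 98.847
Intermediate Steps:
Function('p')(r) = Add(-3, r)
q = Pow(1671, Rational(1, 2)) ≈ 40.878
W = Pow(255, Rational(1, 2)) (W = Pow(Add(1683, -1428), Rational(1, 2)) = Pow(255, Rational(1, 2)) ≈ 15.969)
Add(Add(W, q), Function('p')(Add(28, Mul(-1, -17)))) = Add(Add(Pow(255, Rational(1, 2)), Pow(1671, Rational(1, 2))), Add(-3, Add(28, Mul(-1, -17)))) = Add(Add(Pow(255, Rational(1, 2)), Pow(1671, Rational(1, 2))), Add(-3, Add(28, 17))) = Add(Add(Pow(255, Rational(1, 2)), Pow(1671, Rational(1, 2))), Add(-3, 45)) = Add(Add(Pow(255, Rational(1, 2)), Pow(1671, Rational(1, 2))), 42) = Add(42, Pow(255, Rational(1, 2)), Pow(1671, Rational(1, 2)))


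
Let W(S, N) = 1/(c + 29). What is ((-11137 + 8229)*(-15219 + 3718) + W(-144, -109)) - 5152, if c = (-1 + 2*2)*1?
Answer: 1070072193/32 ≈ 3.3440e+7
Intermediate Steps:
c = 3 (c = (-1 + 4)*1 = 3*1 = 3)
W(S, N) = 1/32 (W(S, N) = 1/(3 + 29) = 1/32)
((-11137 + 8229)*(-15219 + 3718) + W(-144, -109)) - 5152 = ((-11137 + 8229)*(-15219 + 3718) + 1/32) - 5152 = (-2908*(-11501) + 1/32) - 5152 = (33444908 + 1/32) - 5152 = 1070237057/32 - 5152 = 1070072193/32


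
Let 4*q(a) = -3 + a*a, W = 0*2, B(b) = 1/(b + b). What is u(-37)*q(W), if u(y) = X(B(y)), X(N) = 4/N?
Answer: 222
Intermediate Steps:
B(b) = 1/(2*b)
u(y) = 8*y (u(y) = 4/((1/(2*y))) = 4*(2*y) = 8*y)
W = 0
q(a) = -¾ + a²/4 (q(a) = (-3 + a*a)/4 = (-3 + a²)/4 = -¾ + a²/4)
u(-37)*q(W) = (8*(-37))*(-¾ + (¼)*0²) = -296*(-¾ + (¼)*0) = -296*(-¾ + 0) = -296*(-¾) = 222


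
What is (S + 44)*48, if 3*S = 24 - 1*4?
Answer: 2432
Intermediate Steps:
S = 20/3 (S = (24 - 1*4)/3 = (24 - 4)/3 = (1/3)*20 = 20/3 ≈ 6.6667)
(S + 44)*48 = (20/3 + 44)*48 = (152/3)*48 = 2432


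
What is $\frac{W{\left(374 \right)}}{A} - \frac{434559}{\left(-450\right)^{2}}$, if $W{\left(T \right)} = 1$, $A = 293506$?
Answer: $- \frac{21257578559}{9905827500} \approx -2.146$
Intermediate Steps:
$\frac{W{\left(374 \right)}}{A} - \frac{434559}{\left(-450\right)^{2}} = 1 \cdot \frac{1}{293506} - \frac{434559}{\left(-450\right)^{2}} = 1 \cdot \frac{1}{293506} - \frac{434559}{202500} = \frac{1}{293506} - \frac{144853}{67500} = - \frac{21257578559}{9905827500}$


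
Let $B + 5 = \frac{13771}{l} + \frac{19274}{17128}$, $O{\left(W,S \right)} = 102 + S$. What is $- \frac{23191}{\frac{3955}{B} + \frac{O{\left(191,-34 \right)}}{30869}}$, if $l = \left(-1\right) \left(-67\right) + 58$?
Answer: $- \frac{81458154339100651}{130701758611392} \approx -623.24$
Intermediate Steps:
$l = 125$ ($l = 67 + 58 = 125$)
$B = \frac{113786969}{1070500}$ ($B = -5 + \left(\frac{13771}{125} + \frac{19274}{17128}\right) = -5 + \left(13771 \cdot \frac{1}{125} + 19274 \cdot \frac{1}{17128}\right) = -5 + \left(\frac{13771}{125} + \frac{9637}{8564}\right) = -5 + \frac{119139469}{1070500} = \frac{113786969}{1070500} \approx 106.29$)
$- \frac{23191}{\frac{3955}{B} + \frac{O{\left(191,-34 \right)}}{30869}} = - \frac{23191}{\frac{3955}{\frac{113786969}{1070500}} + \frac{102 - 34}{30869}} = - \frac{23191}{3955 \cdot \frac{1070500}{113786969} + 68 \cdot \frac{1}{30869}} = - \frac{23191}{\frac{4233827500}{113786969} + \frac{68}{30869}} = - \frac{23191}{\frac{130701758611392}{3512489946061}} = \left(-23191\right) \frac{3512489946061}{130701758611392} = - \frac{81458154339100651}{130701758611392}$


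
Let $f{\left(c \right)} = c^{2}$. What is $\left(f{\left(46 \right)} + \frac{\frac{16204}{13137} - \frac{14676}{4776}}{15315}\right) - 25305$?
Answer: $- \frac{1856856301992769}{80074875690} \approx -23189.0$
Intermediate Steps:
$\left(f{\left(46 \right)} + \frac{\frac{16204}{13137} - \frac{14676}{4776}}{15315}\right) - 25305 = \left(46^{2} + \frac{\frac{16204}{13137} - \frac{14676}{4776}}{15315}\right) - 25305 = \left(2116 + \left(16204 \cdot \frac{1}{13137} - \frac{1223}{398}\right) \frac{1}{15315}\right) - 25305 = \left(2116 + \left(\frac{16204}{13137} - \frac{1223}{398}\right) \frac{1}{15315}\right) - 25305 = \left(2116 - \frac{9617359}{80074875690}\right) - 25305 = \frac{169438427342681}{80074875690} - 25305 = - \frac{1856856301992769}{80074875690}$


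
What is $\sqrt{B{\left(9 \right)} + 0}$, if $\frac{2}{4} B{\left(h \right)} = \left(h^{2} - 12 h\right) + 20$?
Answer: $i \sqrt{14} \approx 3.7417 i$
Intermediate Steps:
$B{\left(h \right)} = 40 - 24 h + 2 h^{2}$ ($B{\left(h \right)} = 2 \left(\left(h^{2} - 12 h\right) + 20\right) = 2 \left(20 + h^{2} - 12 h\right) = 40 - 24 h + 2 h^{2}$)
$\sqrt{B{\left(9 \right)} + 0} = \sqrt{\left(40 - 216 + 2 \cdot 9^{2}\right) + 0} = \sqrt{\left(40 - 216 + 2 \cdot 81\right) + 0} = \sqrt{\left(40 - 216 + 162\right) + 0} = \sqrt{-14 + 0} = \sqrt{-14} = i \sqrt{14}$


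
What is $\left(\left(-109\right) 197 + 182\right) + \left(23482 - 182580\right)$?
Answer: $-180389$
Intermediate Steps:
$\left(\left(-109\right) 197 + 182\right) + \left(23482 - 182580\right) = \left(-21473 + 182\right) + \left(23482 - 182580\right) = -21291 - 159098 = -180389$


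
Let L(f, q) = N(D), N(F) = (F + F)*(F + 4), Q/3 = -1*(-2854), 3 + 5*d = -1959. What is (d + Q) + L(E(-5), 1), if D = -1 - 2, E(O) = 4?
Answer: 40818/5 ≈ 8163.6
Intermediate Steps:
D = -3
d = -1962/5 (d = -⅗ + (⅕)*(-1959) = -⅗ - 1959/5 = -1962/5 ≈ -392.40)
Q = 8562 (Q = 3*(-1*(-2854)) = 3*2854 = 8562)
N(F) = 2*F*(4 + F) (N(F) = (2*F)*(4 + F) = 2*F*(4 + F))
L(f, q) = -6 (L(f, q) = 2*(-3)*(4 - 3) = 2*(-3)*1 = -6)
(d + Q) + L(E(-5), 1) = (-1962/5 + 8562) - 6 = 40848/5 - 6 = 40818/5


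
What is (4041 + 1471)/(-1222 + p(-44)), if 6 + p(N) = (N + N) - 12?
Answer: -689/166 ≈ -4.1506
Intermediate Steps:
p(N) = -18 + 2*N (p(N) = -6 + ((N + N) - 12) = -6 + (2*N - 12) = -6 + (-12 + 2*N) = -18 + 2*N)
(4041 + 1471)/(-1222 + p(-44)) = (4041 + 1471)/(-1222 + (-18 + 2*(-44))) = 5512/(-1222 + (-18 - 88)) = 5512/(-1222 - 106) = 5512/(-1328) = 5512*(-1/1328) = -689/166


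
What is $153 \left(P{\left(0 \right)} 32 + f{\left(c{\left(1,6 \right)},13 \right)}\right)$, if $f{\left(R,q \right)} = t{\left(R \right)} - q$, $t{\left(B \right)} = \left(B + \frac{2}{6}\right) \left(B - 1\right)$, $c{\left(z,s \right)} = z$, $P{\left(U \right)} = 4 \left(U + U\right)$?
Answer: $-1989$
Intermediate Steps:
$P{\left(U \right)} = 8 U$ ($P{\left(U \right)} = 4 \cdot 2 U = 8 U$)
$t{\left(B \right)} = \left(-1 + B\right) \left(\frac{1}{3} + B\right)$ ($t{\left(B \right)} = \left(B + 2 \cdot \frac{1}{6}\right) \left(-1 + B\right) = \left(B + \frac{1}{3}\right) \left(-1 + B\right) = \left(\frac{1}{3} + B\right) \left(-1 + B\right) = \left(-1 + B\right) \left(\frac{1}{3} + B\right)$)
$f{\left(R,q \right)} = - \frac{1}{3} + R^{2} - q - \frac{2 R}{3}$ ($f{\left(R,q \right)} = \left(- \frac{1}{3} + R^{2} - \frac{2 R}{3}\right) - q = - \frac{1}{3} + R^{2} - q - \frac{2 R}{3}$)
$153 \left(P{\left(0 \right)} 32 + f{\left(c{\left(1,6 \right)},13 \right)}\right) = 153 \left(8 \cdot 0 \cdot 32 - \left(14 - 1\right)\right) = 153 \left(0 \cdot 32 - 13\right) = 153 \left(0 - 13\right) = 153 \left(-13\right) = -1989$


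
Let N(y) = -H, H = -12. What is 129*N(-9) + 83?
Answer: 1631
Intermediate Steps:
N(y) = 12 (N(y) = -1*(-12) = 12)
129*N(-9) + 83 = 129*12 + 83 = 1548 + 83 = 1631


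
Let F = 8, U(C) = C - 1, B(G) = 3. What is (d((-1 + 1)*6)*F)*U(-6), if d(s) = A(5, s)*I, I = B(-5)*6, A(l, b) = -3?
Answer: 3024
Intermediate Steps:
U(C) = -1 + C
I = 18 (I = 3*6 = 18)
d(s) = -54 (d(s) = -3*18 = -54)
(d((-1 + 1)*6)*F)*U(-6) = (-54*8)*(-1 - 6) = -432*(-7) = 3024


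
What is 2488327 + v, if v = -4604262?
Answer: -2115935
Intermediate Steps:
2488327 + v = 2488327 - 4604262 = -2115935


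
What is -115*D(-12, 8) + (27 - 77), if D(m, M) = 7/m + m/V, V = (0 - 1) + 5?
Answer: 4345/12 ≈ 362.08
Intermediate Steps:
V = 4 (V = -1 + 5 = 4)
D(m, M) = 7/m + m/4
-115*D(-12, 8) + (27 - 77) = -115*(7/(-12) + (¼)*(-12)) + (27 - 77) = -115*(7*(-1/12) - 3) - 50 = -115*(-7/12 - 3) - 50 = -115*(-43/12) - 50 = 4945/12 - 50 = 4345/12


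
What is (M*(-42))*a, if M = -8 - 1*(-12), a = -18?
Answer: 3024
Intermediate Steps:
M = 4 (M = -8 + 12 = 4)
(M*(-42))*a = (4*(-42))*(-18) = -168*(-18) = 3024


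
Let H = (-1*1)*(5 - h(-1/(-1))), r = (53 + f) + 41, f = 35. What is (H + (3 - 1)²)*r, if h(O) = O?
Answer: 0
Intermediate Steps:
r = 129 (r = (53 + 35) + 41 = 88 + 41 = 129)
H = -4 (H = (-1*1)*(5 - (-1)/(-1)) = -(5 - (-1)*(-1)) = -(5 - 1*1) = -(5 - 1) = -1*4 = -4)
(H + (3 - 1)²)*r = (-4 + (3 - 1)²)*129 = (-4 + 2²)*129 = (-4 + 4)*129 = 0*129 = 0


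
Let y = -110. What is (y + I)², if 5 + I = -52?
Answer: 27889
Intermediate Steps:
I = -57 (I = -5 - 52 = -57)
(y + I)² = (-110 - 57)² = (-167)² = 27889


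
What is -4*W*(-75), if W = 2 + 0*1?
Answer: 600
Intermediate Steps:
W = 2 (W = 2 + 0 = 2)
-4*W*(-75) = -4*2*(-75) = -8*(-75) = 600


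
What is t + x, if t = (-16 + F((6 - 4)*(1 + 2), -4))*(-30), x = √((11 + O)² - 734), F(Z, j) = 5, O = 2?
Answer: 330 + I*√565 ≈ 330.0 + 23.77*I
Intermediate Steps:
x = I*√565 (x = √((11 + 2)² - 734) = √(13² - 734) = √(169 - 734) = √(-565) = I*√565 ≈ 23.77*I)
t = 330 (t = (-16 + 5)*(-30) = -11*(-30) = 330)
t + x = 330 + I*√565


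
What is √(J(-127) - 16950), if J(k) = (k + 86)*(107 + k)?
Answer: I*√16130 ≈ 127.0*I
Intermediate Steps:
J(k) = (86 + k)*(107 + k)
√(J(-127) - 16950) = √((9202 + (-127)² + 193*(-127)) - 16950) = √((9202 + 16129 - 24511) - 16950) = √(820 - 16950) = √(-16130) = I*√16130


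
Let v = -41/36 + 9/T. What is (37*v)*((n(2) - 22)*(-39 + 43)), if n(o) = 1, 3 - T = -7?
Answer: 11137/15 ≈ 742.47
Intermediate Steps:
T = 10 (T = 3 - 1*(-7) = 3 + 7 = 10)
v = -43/180 (v = -41/36 + 9/10 = -43/180 ≈ -0.23889)
(37*v)*((n(2) - 22)*(-39 + 43)) = (37*(-43/180))*((1 - 22)*(-39 + 43)) = -(-11137)*4/60 = -1591/180*(-84) = 11137/15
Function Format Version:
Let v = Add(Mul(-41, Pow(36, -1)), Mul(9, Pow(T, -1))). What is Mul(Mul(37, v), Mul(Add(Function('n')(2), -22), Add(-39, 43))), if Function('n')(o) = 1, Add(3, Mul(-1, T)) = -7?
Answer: Rational(11137, 15) ≈ 742.47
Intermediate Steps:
T = 10 (T = Add(3, Mul(-1, -7)) = Add(3, 7) = 10)
v = Rational(-43, 180) (v = Add(Mul(-41, Pow(36, -1)), Mul(9, Pow(10, -1))) = Add(Mul(-41, Rational(1, 36)), Mul(9, Rational(1, 10))) = Add(Rational(-41, 36), Rational(9, 10)) = Rational(-43, 180) ≈ -0.23889)
Mul(Mul(37, v), Mul(Add(Function('n')(2), -22), Add(-39, 43))) = Mul(Mul(37, Rational(-43, 180)), Mul(Add(1, -22), Add(-39, 43))) = Mul(Rational(-1591, 180), Mul(-21, 4)) = Mul(Rational(-1591, 180), -84) = Rational(11137, 15)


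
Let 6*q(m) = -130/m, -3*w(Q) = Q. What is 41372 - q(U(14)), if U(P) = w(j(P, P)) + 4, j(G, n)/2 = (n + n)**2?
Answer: 64374767/1556 ≈ 41372.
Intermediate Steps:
j(G, n) = 8*n**2 (j(G, n) = 2*(n + n)**2 = 2*(2*n)**2 = 2*(4*n**2) = 8*n**2)
w(Q) = -Q/3
U(P) = 4 - 8*P**2/3 (U(P) = -8*P**2/3 + 4 = 4 - 8*P**2/3)
q(m) = -65/(3*m) (q(m) = (-130/m)/6 = -65/(3*m))
41372 - q(U(14)) = 41372 - (-65)/(3*(4 - 8/3*14**2)) = 41372 - (-65)/(3*(4 - 8/3*196)) = 41372 - (-65)/(3*(4 - 1568/3)) = 41372 - (-65)/(3*(-1556/3)) = 41372 - (-65)*(-3)/(3*1556) = 41372 - 1*65/1556 = 41372 - 65/1556 = 64374767/1556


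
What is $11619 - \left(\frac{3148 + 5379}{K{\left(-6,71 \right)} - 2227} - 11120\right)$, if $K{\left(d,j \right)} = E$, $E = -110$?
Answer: $\frac{53149570}{2337} \approx 22743.0$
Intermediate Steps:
$K{\left(d,j \right)} = -110$
$11619 - \left(\frac{3148 + 5379}{K{\left(-6,71 \right)} - 2227} - 11120\right) = 11619 - \left(\frac{3148 + 5379}{-110 - 2227} - 11120\right) = 11619 - \left(\frac{8527}{-2337} - 11120\right) = 11619 - \left(8527 \left(- \frac{1}{2337}\right) - 11120\right) = 11619 - \left(- \frac{8527}{2337} - 11120\right) = 11619 - - \frac{25995967}{2337} = 11619 + \frac{25995967}{2337} = \frac{53149570}{2337}$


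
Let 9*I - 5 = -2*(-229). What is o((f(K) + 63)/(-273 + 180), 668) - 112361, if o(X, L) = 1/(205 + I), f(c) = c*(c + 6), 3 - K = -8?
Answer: -259329179/2308 ≈ -1.1236e+5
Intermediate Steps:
K = 11 (K = 3 - 1*(-8) = 3 + 8 = 11)
I = 463/9 (I = 5/9 + (-2*(-229))/9 = 5/9 + (1/9)*458 = 5/9 + 458/9 = 463/9 ≈ 51.444)
f(c) = c*(6 + c)
o(X, L) = 9/2308 (o(X, L) = 1/(205 + 463/9) = 1/(2308/9) = 9/2308)
o((f(K) + 63)/(-273 + 180), 668) - 112361 = 9/2308 - 112361 = -259329179/2308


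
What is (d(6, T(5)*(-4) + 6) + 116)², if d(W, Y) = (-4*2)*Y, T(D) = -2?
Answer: 16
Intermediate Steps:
d(W, Y) = -8*Y
(d(6, T(5)*(-4) + 6) + 116)² = (-8*(-2*(-4) + 6) + 116)² = (-8*(8 + 6) + 116)² = (-8*14 + 116)² = (-112 + 116)² = 4² = 16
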